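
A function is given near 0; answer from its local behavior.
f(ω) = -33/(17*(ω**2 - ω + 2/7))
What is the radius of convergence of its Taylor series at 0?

The radius of convergence is (1/7)*sqrt(14).

Denominator factor (ω**2 - ω + 2/7): discriminant -1/7, complex-conjugate roots (1/2) + ((1/14)*sqrt(7))*i and (1/2) - ((1/14)*sqrt(7))*i; poles of order 1, moduli (1/7)*sqrt(14) and (1/7)*sqrt(14).
The radius of convergence is the smallest modulus among the singular points: (1/7)*sqrt(14).


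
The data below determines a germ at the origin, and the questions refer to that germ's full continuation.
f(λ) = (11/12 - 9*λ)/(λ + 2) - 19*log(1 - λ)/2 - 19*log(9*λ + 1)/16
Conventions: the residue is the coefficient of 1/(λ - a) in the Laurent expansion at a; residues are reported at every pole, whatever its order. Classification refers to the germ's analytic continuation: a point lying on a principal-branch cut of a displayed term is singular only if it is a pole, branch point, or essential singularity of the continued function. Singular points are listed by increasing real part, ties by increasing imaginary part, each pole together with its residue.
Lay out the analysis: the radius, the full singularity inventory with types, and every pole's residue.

Radius of convergence at 0: 1/9.
At -2: a pole of order 1; residue 227/12.
At -1/9: a logarithmic branch point.
At 1: a logarithmic branch point.

Denominator factor (λ + 2): pole of order 1 at -2, modulus 2.
Branch term (-19/16)*log(1 - λ/(-1/9)): its argument vanishes at λ = -1/9, a logarithmic branch point, modulus 1/9.
Branch term (-19/2)*log(1 - λ/(1)): its argument vanishes at λ = 1, a logarithmic branch point, modulus 1.
The radius of convergence is the smallest modulus among the singular points: 1/9.
The branch terms are analytic at -2 and contribute nothing to the residue; only the rational part matters.
At the order-1 pole -2 set g(λ) = (λ - (-2))*(rational part) = 11/12 - 9*λ.
Simple pole: residue = g(a) at a = -2, which is 227/12.
List the singular points by increasing real part (a conjugate pair: the negative imaginary part first).


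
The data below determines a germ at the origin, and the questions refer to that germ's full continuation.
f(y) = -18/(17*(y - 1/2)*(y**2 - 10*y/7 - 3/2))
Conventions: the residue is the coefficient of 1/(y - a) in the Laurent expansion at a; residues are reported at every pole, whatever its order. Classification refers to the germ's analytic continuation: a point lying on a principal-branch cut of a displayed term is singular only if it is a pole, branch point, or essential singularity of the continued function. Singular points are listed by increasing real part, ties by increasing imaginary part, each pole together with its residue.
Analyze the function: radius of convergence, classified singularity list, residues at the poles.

Denominator factor (y**2 - 10*y/7 - 3/2): discriminant 394/49, real irrational roots 5/7 + (1/14)*sqrt(394) and 5/7 - (1/14)*sqrt(394); poles of order 1, moduli 5/7 + (1/14)*sqrt(394) and -5/7 + (1/14)*sqrt(394).
Denominator factor (y - 1/2): pole of order 1 at 1/2, modulus 1/2.
The radius of convergence is the smallest modulus among the singular points: 1/2.
The factor y**2 - 10*y/7 - 3/2 splits as (y - a)(y - a') with a = 5/7 - (1/14)*sqrt(394), a' = 5/7 + (1/14)*sqrt(394). At the order-1 pole a set g(y) = (y - a)*f(y) = [-18/(17*(y - 1/2))] / (y - a').
Simple pole: residue = g(a) at a = 5/7 - (1/14)*sqrt(394), which is -252/935 - (378/184195)*sqrt(394).
At the order-1 pole 1/2 set g(y) = (y - (1/2))*f(y) = -18/(17*(y**2 - 10*y/7 - 3/2)).
Simple pole: residue = g(a) at a = 1/2, which is 504/935.
The factor y**2 - 10*y/7 - 3/2 splits as (y - a)(y - a') with a = 5/7 + (1/14)*sqrt(394), a' = 5/7 - (1/14)*sqrt(394). At the order-1 pole a set g(y) = (y - a)*f(y) = [-18/(17*(y - 1/2))] / (y - a').
Simple pole: residue = g(a) at a = 5/7 + (1/14)*sqrt(394), which is -252/935 + (378/184195)*sqrt(394).
List the singular points by increasing real part (a conjugate pair: the negative imaginary part first).

Radius of convergence at 0: 1/2.
At 5/7 - (1/14)*sqrt(394): a pole of order 1; residue -252/935 - (378/184195)*sqrt(394).
At 1/2: a pole of order 1; residue 504/935.
At 5/7 + (1/14)*sqrt(394): a pole of order 1; residue -252/935 + (378/184195)*sqrt(394).


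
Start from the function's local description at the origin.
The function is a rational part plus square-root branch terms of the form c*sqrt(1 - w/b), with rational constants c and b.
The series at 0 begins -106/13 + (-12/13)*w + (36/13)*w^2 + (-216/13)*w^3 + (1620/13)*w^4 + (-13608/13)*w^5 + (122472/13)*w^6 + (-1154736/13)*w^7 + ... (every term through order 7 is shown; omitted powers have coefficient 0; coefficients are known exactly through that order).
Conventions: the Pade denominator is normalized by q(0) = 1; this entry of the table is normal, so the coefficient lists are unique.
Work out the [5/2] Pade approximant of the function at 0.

Taylor coefficients needed (read off): a_0 = -106/13, a_1 = -12/13, a_2 = 36/13, a_3 = -216/13, a_4 = 1620/13, a_5 = -13608/13, a_6 = 122472/13, a_7 = -1154736/13.
Write the denominator as Q(w) = 1 + q1*w + q2*w^2. Requiring Q*f - P = O(w^8) with deg P <= 5 kills the coefficients of w^6..w^7 in Q*f:
  w^6: a_6 + q1*a_5 + q2*a_4 = 0, i.e. 122472/13 + (-13608/13)*q1 + (1620/13)*q2 = 0.
  w^7: a_7 + q1*a_6 + q2*a_5 = 0, i.e. -1154736/13 + (122472/13)*q1 + (-13608/13)*q2 = 0.
Solving this linear system: q1 = 108/7, q2 = 54.
The numerator is Q*f truncated at degree 5: P0 = a_0 = -106/13; P1 = a_1 + q1*a_0 = -11532/91; P2 = a_2 + q1*a_1 + q2*a_0 = -41112/91; P3 = a_3 + q1*a_2 + q2*a_1 = -2160/91; P4 = a_4 + q1*a_3 + q2*a_2 = 1620/91; P5 = a_5 + q1*a_4 + q2*a_3 = -1944/91.

The Pade approximant has numerator coefficients [-106/13, -11532/91, -41112/91, -2160/91, 1620/91, -1944/91]; denominator coefficients [1, 108/7, 54].


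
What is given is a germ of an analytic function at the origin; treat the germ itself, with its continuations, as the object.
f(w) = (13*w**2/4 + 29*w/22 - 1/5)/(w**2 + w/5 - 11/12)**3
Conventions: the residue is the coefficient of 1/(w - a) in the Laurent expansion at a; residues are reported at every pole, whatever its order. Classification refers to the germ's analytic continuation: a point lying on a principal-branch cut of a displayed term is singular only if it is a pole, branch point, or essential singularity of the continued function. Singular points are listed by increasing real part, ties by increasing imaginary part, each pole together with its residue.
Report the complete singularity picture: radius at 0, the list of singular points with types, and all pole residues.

Radius of convergence at 0: -1/10 + (1/30)*sqrt(834).
At -1/10 - (1/30)*sqrt(834): a pole of order 3; residue (19352625/1890675776)*sqrt(834).
At -1/10 + (1/30)*sqrt(834): a pole of order 3; residue -(19352625/1890675776)*sqrt(834).

Denominator factor (w**2 + w/5 - 11/12)^3: discriminant 278/75, real irrational roots -1/10 + (1/30)*sqrt(834) and -1/10 - (1/30)*sqrt(834); poles of order 3, moduli -1/10 + (1/30)*sqrt(834) and 1/10 + (1/30)*sqrt(834).
The radius of convergence is the smallest modulus among the singular points: -1/10 + (1/30)*sqrt(834).
The factor w**2 + w/5 - 11/12 splits as (w - a)(w - a') with a = -1/10 - (1/30)*sqrt(834), a' = -1/10 + (1/30)*sqrt(834). At the order-3 pole a set g(w) = (w - a)^3*f(w) = [13*w**2/4 + 29*w/22 - 1/5] / (w - a')^3.
Order-3 pole: residue = g''(a)/2; g''(-1/10 - (1/30)*sqrt(834)) = (19352625/945337888)*sqrt(834), so the residue is (19352625/1890675776)*sqrt(834).
The factor w**2 + w/5 - 11/12 splits as (w - a)(w - a') with a = -1/10 + (1/30)*sqrt(834), a' = -1/10 - (1/30)*sqrt(834). At the order-3 pole a set g(w) = (w - a)^3*f(w) = [13*w**2/4 + 29*w/22 - 1/5] / (w - a')^3.
Order-3 pole: residue = g''(a)/2; g''(-1/10 + (1/30)*sqrt(834)) = -(19352625/945337888)*sqrt(834), so the residue is -(19352625/1890675776)*sqrt(834).
List the singular points by increasing real part (a conjugate pair: the negative imaginary part first).


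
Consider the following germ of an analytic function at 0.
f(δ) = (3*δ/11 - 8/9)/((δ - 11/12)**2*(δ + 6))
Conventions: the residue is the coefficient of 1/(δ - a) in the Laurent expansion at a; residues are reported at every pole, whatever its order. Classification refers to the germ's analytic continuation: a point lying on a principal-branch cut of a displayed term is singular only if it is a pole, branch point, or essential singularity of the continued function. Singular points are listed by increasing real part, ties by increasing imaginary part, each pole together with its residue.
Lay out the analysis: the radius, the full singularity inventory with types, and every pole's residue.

Denominator factor (δ - 11/12)^2: pole of order 2 at 11/12, modulus 11/12.
Denominator factor (δ + 6): pole of order 1 at -6, modulus 6.
The radius of convergence is the smallest modulus among the singular points: 11/12.
At the order-1 pole -6 set g(δ) = (δ - (-6))*f(δ) = (3*δ/11 - 8/9)/(δ - 11/12)**2.
Simple pole: residue = g(a) at a = -6, which is -4000/75779.
At the order-2 pole 11/12 set g(δ) = (δ - (11/12))^2*f(δ) = (3*δ/11 - 8/9)/(δ + 6).
Order-2 pole: residue = g'(a); g'(11/12) = 4000/75779, so the residue is 4000/75779.
List the singular points by increasing real part (a conjugate pair: the negative imaginary part first).

Radius of convergence at 0: 11/12.
At -6: a pole of order 1; residue -4000/75779.
At 11/12: a pole of order 2; residue 4000/75779.


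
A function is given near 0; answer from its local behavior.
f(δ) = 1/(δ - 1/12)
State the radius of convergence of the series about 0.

The radius of convergence is 1/12.

Denominator factor (δ - 1/12): pole of order 1 at 1/12, modulus 1/12.
The radius of convergence is the smallest modulus among the singular points: 1/12.


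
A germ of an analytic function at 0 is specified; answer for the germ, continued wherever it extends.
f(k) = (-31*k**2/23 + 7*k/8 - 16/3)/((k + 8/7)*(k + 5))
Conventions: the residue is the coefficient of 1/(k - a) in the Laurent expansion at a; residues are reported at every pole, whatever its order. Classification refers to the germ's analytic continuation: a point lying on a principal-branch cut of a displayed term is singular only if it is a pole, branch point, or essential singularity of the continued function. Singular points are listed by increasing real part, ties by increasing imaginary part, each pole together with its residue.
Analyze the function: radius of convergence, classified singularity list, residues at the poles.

Radius of convergence at 0: 8/7.
At -5: a pole of order 1; residue 167713/14904.
At -8/7: a pole of order 1; residue -27365/13041.

Denominator factor (k + 8/7): pole of order 1 at -8/7, modulus 8/7.
Denominator factor (k + 5): pole of order 1 at -5, modulus 5.
The radius of convergence is the smallest modulus among the singular points: 8/7.
At the order-1 pole -5 set g(k) = (k - (-5))*f(k) = (-31*k**2/23 + 7*k/8 - 16/3)/(k + 8/7).
Simple pole: residue = g(a) at a = -5, which is 167713/14904.
At the order-1 pole -8/7 set g(k) = (k - (-8/7))*f(k) = (-31*k**2/23 + 7*k/8 - 16/3)/(k + 5).
Simple pole: residue = g(a) at a = -8/7, which is -27365/13041.
List the singular points by increasing real part (a conjugate pair: the negative imaginary part first).


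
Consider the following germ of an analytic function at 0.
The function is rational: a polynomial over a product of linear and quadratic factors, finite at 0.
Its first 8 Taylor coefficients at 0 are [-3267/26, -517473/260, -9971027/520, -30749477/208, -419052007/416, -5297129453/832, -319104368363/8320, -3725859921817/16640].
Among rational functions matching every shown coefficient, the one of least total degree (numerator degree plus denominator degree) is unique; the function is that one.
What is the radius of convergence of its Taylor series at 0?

No rational of total degree below 6 reproduces all 8 coefficients; solving the [2/4] Pade equations on them gives f(x) = (13*x**2/27 - 17*x/15 - 11/13)/((x - 1/3)**3*(x - 2/11)), whose expansion matches every shown term.
Denominator factor (x - 2/11): pole of order 1 at 2/11, modulus 2/11.
Denominator factor (x - 1/3)^3: pole of order 3 at 1/3, modulus 1/3.
The radius of convergence is the smallest modulus among the singular points: 2/11.

The radius of convergence is 2/11.


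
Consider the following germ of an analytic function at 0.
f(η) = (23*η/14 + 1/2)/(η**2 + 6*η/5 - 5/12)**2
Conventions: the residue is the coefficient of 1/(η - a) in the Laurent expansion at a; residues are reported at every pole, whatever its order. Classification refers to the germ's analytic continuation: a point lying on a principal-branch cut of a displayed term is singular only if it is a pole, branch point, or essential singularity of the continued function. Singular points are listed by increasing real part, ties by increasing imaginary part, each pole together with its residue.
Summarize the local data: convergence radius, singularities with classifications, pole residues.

Radius of convergence at 0: -3/5 + (1/30)*sqrt(699).
At -3/5 - (1/30)*sqrt(699): a pole of order 2; residue -(2550/380023)*sqrt(699).
At -3/5 + (1/30)*sqrt(699): a pole of order 2; residue (2550/380023)*sqrt(699).

Denominator factor (η**2 + 6*η/5 - 5/12)^2: discriminant 233/75, real irrational roots -3/5 + (1/30)*sqrt(699) and -3/5 - (1/30)*sqrt(699); poles of order 2, moduli -3/5 + (1/30)*sqrt(699) and 3/5 + (1/30)*sqrt(699).
The radius of convergence is the smallest modulus among the singular points: -3/5 + (1/30)*sqrt(699).
The factor η**2 + 6*η/5 - 5/12 splits as (η - a)(η - a') with a = -3/5 - (1/30)*sqrt(699), a' = -3/5 + (1/30)*sqrt(699). At the order-2 pole a set g(η) = (η - a)^2*f(η) = [23*η/14 + 1/2] / (η - a')^2.
Order-2 pole: residue = g'(a); g'(-3/5 - (1/30)*sqrt(699)) = -(2550/380023)*sqrt(699), so the residue is -(2550/380023)*sqrt(699).
The factor η**2 + 6*η/5 - 5/12 splits as (η - a)(η - a') with a = -3/5 + (1/30)*sqrt(699), a' = -3/5 - (1/30)*sqrt(699). At the order-2 pole a set g(η) = (η - a)^2*f(η) = [23*η/14 + 1/2] / (η - a')^2.
Order-2 pole: residue = g'(a); g'(-3/5 + (1/30)*sqrt(699)) = (2550/380023)*sqrt(699), so the residue is (2550/380023)*sqrt(699).
List the singular points by increasing real part (a conjugate pair: the negative imaginary part first).


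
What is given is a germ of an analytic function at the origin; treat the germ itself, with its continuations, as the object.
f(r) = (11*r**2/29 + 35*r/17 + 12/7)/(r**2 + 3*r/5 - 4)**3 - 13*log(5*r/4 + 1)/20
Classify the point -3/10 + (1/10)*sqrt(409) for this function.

The point is a pole of order 3.

The denominator factor r**2 + 3*r/5 - 4 vanishes at -3/10 + (1/10)*sqrt(409) and appears to the power 3; the numerator there equals 231403/86275 + (2257/12325)*sqrt(409), nonzero, and no other factor vanishes.
The branch terms are analytic at this point.
Hence a pole whose order is the multiplicity, 3.


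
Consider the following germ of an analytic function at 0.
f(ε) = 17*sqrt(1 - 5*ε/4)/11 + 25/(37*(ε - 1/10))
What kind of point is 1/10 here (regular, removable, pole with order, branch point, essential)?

The point is a pole of order 1.

The denominator factor ε - 1/10 vanishes at 1/10 and appears to the power 1; the numerator there equals 25/37, nonzero, and no other factor vanishes.
The branch terms are analytic at this point.
Hence a pole whose order is the multiplicity, 1.


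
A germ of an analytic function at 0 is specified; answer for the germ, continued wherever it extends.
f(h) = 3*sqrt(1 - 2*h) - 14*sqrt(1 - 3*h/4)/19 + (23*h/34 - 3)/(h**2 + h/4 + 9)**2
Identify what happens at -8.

The point is a regular point.

Denominator factors: h**2 + h/4 + 9 = 71 at h = -8 — none vanishes.
Branch term sqrt(1 - h/(1/2)): argument at -8 is 17, nonzero, so -8 is not its branch point (a point on a principal cut is still regular for the continued germ).
Branch term sqrt(1 - h/(4/3)): argument at -8 is 7, nonzero, so -8 is not its branch point (a point on a principal cut is still regular for the continued germ).
So the germ continues analytically to -8.


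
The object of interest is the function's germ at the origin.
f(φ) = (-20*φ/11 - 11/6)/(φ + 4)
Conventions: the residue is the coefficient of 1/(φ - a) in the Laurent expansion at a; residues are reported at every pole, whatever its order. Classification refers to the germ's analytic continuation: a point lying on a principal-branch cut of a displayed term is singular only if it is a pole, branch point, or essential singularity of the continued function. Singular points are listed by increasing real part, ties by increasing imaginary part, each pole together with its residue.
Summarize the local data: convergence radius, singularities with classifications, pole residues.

Radius of convergence at 0: 4.
At -4: a pole of order 1; residue 359/66.

Denominator factor (φ + 4): pole of order 1 at -4, modulus 4.
The radius of convergence is the smallest modulus among the singular points: 4.
At the order-1 pole -4 set g(φ) = (φ - (-4))*f(φ) = -20*φ/11 - 11/6.
Simple pole: residue = g(a) at a = -4, which is 359/66.


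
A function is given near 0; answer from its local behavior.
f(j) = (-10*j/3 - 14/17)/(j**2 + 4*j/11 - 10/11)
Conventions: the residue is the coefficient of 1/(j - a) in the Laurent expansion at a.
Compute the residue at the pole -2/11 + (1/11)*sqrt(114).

The factor j**2 + 4*j/11 - 10/11 splits as (j - a)(j - a') with a = -2/11 + (1/11)*sqrt(114), a' = -2/11 - (1/11)*sqrt(114). At the order-1 pole a set g(j) = (j - a)*f(j) = [-10*j/3 - 14/17] / (j - a').
Simple pole: residue = g(a) at a = -2/11 + (1/11)*sqrt(114), which is -5/3 - (61/5814)*sqrt(114).

The residue is -5/3 - (61/5814)*sqrt(114).


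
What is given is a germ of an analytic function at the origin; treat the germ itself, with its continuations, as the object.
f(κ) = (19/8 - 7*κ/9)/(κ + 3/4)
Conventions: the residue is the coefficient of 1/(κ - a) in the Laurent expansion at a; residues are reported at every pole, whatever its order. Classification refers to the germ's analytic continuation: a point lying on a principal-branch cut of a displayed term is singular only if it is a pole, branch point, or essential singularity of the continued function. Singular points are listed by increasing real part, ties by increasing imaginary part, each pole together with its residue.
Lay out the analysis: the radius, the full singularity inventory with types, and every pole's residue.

Denominator factor (κ + 3/4): pole of order 1 at -3/4, modulus 3/4.
The radius of convergence is the smallest modulus among the singular points: 3/4.
At the order-1 pole -3/4 set g(κ) = (κ - (-3/4))*f(κ) = 19/8 - 7*κ/9.
Simple pole: residue = g(a) at a = -3/4, which is 71/24.

Radius of convergence at 0: 3/4.
At -3/4: a pole of order 1; residue 71/24.


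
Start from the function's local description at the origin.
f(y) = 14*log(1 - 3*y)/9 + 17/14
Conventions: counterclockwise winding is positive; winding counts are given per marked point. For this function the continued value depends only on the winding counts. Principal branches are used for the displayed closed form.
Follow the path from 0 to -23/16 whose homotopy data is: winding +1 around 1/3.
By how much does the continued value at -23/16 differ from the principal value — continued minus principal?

Continued minus principal equals (28/9)*pi*i.

The rational part is single-valued and drops out of the difference; each branch term changes only by its own monodromy.
(14/9)*log(1 - y/(1/3)): each positive loop around 1/3 adds 2*pi*i to the log, so winding +1 contributes (14/9)*(1)*2*pi*i = (28/9)*pi*i.
Summing the contributions at y = -23/16 gives (28/9)*pi*i.


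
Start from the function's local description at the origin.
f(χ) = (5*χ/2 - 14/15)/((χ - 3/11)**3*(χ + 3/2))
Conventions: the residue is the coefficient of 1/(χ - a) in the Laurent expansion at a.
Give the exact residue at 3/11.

At the order-3 pole 3/11 set g(χ) = (χ - (3/11))^3*f(χ) = (5*χ/2 - 14/15)/(χ + 3/2).
Order-3 pole: residue = g''(a)/2; g''(3/11) = -1496044/889785, so the residue is -748022/889785.

The residue is -748022/889785.


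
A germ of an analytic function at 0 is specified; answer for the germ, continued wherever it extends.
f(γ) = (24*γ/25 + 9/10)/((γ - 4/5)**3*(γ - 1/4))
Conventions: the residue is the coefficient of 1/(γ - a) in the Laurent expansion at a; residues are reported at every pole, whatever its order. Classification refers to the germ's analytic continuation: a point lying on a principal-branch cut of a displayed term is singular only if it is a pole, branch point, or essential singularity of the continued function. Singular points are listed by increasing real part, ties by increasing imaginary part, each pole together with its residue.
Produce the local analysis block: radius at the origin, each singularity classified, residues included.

Denominator factor (γ - 4/5)^3: pole of order 3 at 4/5, modulus 4/5.
Denominator factor (γ - 1/4): pole of order 1 at 1/4, modulus 1/4.
The radius of convergence is the smallest modulus among the singular points: 1/4.
At the order-1 pole 1/4 set g(γ) = (γ - (1/4))*f(γ) = (24*γ/25 + 9/10)/(γ - 4/5)**3.
Simple pole: residue = g(a) at a = 1/4, which is -9120/1331.
At the order-3 pole 4/5 set g(γ) = (γ - (4/5))^3*f(γ) = (24*γ/25 + 9/10)/(γ - 1/4).
Order-3 pole: residue = g''(a)/2; g''(4/5) = 18240/1331, so the residue is 9120/1331.
List the singular points by increasing real part (a conjugate pair: the negative imaginary part first).

Radius of convergence at 0: 1/4.
At 1/4: a pole of order 1; residue -9120/1331.
At 4/5: a pole of order 3; residue 9120/1331.


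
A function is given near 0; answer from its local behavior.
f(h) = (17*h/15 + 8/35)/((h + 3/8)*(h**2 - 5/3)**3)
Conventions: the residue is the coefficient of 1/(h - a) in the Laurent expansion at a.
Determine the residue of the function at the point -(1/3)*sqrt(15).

The factor h**2 - 5/3 splits as (h - a)(h - a') with a = -(1/3)*sqrt(15), a' = (1/3)*sqrt(15). At the order-3 pole a set g(h) = (h - a)^3*f(h) = [(17*h/15 + 8/35)/(h + 3/8)] / (h - a')^3.
Order-3 pole: residue = g''(a)/2; g''(-(1/3)*sqrt(15)) = -9732096/176076299 - (4175923104/110047686875)*sqrt(15), so the residue is -4866048/176076299 - (2087961552/110047686875)*sqrt(15).

The residue is -4866048/176076299 - (2087961552/110047686875)*sqrt(15).


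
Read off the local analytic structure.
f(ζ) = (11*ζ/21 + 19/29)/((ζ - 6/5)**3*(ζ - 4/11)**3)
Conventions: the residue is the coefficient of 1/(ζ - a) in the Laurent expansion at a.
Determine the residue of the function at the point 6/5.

The residue is 163164794375/10452621032.

At the order-3 pole 6/5 set g(ζ) = (ζ - (6/5))^3*f(ζ) = (11*ζ/21 + 19/29)/(ζ - 4/11)**3.
Order-3 pole: residue = g''(a)/2; g''(6/5) = 163164794375/5226310516, so the residue is 163164794375/10452621032.


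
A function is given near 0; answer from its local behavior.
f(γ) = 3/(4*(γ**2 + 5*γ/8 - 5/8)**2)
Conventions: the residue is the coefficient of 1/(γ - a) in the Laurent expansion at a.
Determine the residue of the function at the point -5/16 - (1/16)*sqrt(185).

The residue is (768/34225)*sqrt(185).

The factor γ**2 + 5*γ/8 - 5/8 splits as (γ - a)(γ - a') with a = -5/16 - (1/16)*sqrt(185), a' = -5/16 + (1/16)*sqrt(185). At the order-2 pole a set g(γ) = (γ - a)^2*f(γ) = [3/4] / (γ - a')^2.
Order-2 pole: residue = g'(a); g'(-5/16 - (1/16)*sqrt(185)) = (768/34225)*sqrt(185), so the residue is (768/34225)*sqrt(185).


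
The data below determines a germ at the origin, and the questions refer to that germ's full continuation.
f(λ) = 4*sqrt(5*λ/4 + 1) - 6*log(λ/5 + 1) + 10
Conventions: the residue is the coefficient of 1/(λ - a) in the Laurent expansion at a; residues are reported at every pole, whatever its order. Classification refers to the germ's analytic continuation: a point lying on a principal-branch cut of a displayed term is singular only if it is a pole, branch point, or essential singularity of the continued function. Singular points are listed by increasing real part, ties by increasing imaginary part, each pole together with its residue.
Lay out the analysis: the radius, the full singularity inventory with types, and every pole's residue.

Radius of convergence at 0: 4/5.
At -5: a logarithmic branch point.
At -4/5: an algebraic (square-root) branch point.

Branch term (4)*sqrt(1 - λ/(-4/5)): its argument vanishes at λ = -4/5, a square-root branch point, modulus 4/5.
Branch term (-6)*log(1 - λ/(-5)): its argument vanishes at λ = -5, a logarithmic branch point, modulus 5.
The radius of convergence is the smallest modulus among the singular points: 4/5.
List the singular points by increasing real part (a conjugate pair: the negative imaginary part first).


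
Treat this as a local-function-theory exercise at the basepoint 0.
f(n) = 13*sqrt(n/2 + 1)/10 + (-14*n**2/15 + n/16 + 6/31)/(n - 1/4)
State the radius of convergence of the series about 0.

The radius of convergence is 1/4.

Denominator factor (n - 1/4): pole of order 1 at 1/4, modulus 1/4.
Branch term (13/10)*sqrt(1 - n/(-2)): its argument vanishes at n = -2, a square-root branch point, modulus 2.
The radius of convergence is the smallest modulus among the singular points: 1/4.


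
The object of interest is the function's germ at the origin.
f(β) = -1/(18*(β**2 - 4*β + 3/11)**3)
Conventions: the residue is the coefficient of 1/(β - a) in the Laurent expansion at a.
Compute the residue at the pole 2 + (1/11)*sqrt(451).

The factor β**2 - 4*β + 3/11 splits as (β - a)(β - a') with a = 2 + (1/11)*sqrt(451), a' = 2 - (1/11)*sqrt(451). At the order-3 pole a set g(β) = (β - a)^3*f(β) = [-1/18] / (β - a')^3.
Order-3 pole: residue = g''(a)/2; g''(2 + (1/11)*sqrt(451)) = -(121/3308208)*sqrt(451), so the residue is -(121/6616416)*sqrt(451).

The residue is -(121/6616416)*sqrt(451).


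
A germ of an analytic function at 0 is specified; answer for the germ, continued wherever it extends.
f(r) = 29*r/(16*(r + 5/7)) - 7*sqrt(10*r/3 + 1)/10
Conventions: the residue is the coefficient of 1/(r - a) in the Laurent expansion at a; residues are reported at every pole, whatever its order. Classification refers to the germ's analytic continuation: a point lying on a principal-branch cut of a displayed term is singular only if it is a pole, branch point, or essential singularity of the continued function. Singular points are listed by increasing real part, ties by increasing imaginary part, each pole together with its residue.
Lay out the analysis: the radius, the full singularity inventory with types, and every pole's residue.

Denominator factor (r + 5/7): pole of order 1 at -5/7, modulus 5/7.
Branch term (-7/10)*sqrt(1 - r/(-3/10)): its argument vanishes at r = -3/10, a square-root branch point, modulus 3/10.
The radius of convergence is the smallest modulus among the singular points: 3/10.
The branch term is analytic at -5/7 and contributes nothing to the residue; only the rational part matters.
At the order-1 pole -5/7 set g(r) = (r - (-5/7))*(rational part) = 29*r/16.
Simple pole: residue = g(a) at a = -5/7, which is -145/112.
List the singular points by increasing real part (a conjugate pair: the negative imaginary part first).

Radius of convergence at 0: 3/10.
At -5/7: a pole of order 1; residue -145/112.
At -3/10: an algebraic (square-root) branch point.


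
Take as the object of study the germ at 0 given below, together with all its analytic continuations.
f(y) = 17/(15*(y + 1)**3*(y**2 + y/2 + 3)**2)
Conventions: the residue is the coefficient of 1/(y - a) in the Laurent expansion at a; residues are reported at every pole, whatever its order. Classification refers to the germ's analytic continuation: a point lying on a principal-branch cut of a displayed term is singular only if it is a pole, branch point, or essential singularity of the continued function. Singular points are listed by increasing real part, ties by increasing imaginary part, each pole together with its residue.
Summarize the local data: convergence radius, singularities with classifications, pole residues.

Denominator factor (y + 1)^3: pole of order 3 at -1, modulus 1.
Denominator factor (y**2 + y/2 + 3)^2: discriminant -47/4, complex-conjugate roots (-1/4) + ((1/4)*sqrt(47))*i and (-1/4) - ((1/4)*sqrt(47))*i; poles of order 2, moduli sqrt(3) and sqrt(3).
The radius of convergence is the smallest modulus among the singular points: 1.
At the order-3 pole -1 set g(y) = (y - (-1))^3*f(y) = 17/(15*(y**2 + y/2 + 3)**2).
Order-3 pole: residue = g''(a)/2; g''(-1) = -136/36015, so the residue is -68/36015.
The factor y**2 + y/2 + 3 splits as (y - a)(y - a') with a = (-1/4) - ((1/4)*sqrt(47))*i, a' = (-1/4) + ((1/4)*sqrt(47))*i. At the order-2 pole a set g(y) = (y - a)^2*f(y) = [17/(15*(y + 1)**3)] / (y - a')^2.
Order-2 pole: residue = g'(a); g'((-1/4) - ((1/4)*sqrt(47))*i) = (34/36015) - ((122502/26519045)*sqrt(47))*i, so the residue is (34/36015) - ((122502/26519045)*sqrt(47))*i.
The factor y**2 + y/2 + 3 splits as (y - a)(y - a') with a = (-1/4) + ((1/4)*sqrt(47))*i, a' = (-1/4) - ((1/4)*sqrt(47))*i. At the order-2 pole a set g(y) = (y - a)^2*f(y) = [17/(15*(y + 1)**3)] / (y - a')^2.
Order-2 pole: residue = g'(a); g'((-1/4) + ((1/4)*sqrt(47))*i) = (34/36015) + ((122502/26519045)*sqrt(47))*i, so the residue is (34/36015) + ((122502/26519045)*sqrt(47))*i.
List the singular points by increasing real part (a conjugate pair: the negative imaginary part first).

Radius of convergence at 0: 1.
At -1: a pole of order 3; residue -68/36015.
At (-1/4) - ((1/4)*sqrt(47))*i: a pole of order 2; residue (34/36015) - ((122502/26519045)*sqrt(47))*i.
At (-1/4) + ((1/4)*sqrt(47))*i: a pole of order 2; residue (34/36015) + ((122502/26519045)*sqrt(47))*i.


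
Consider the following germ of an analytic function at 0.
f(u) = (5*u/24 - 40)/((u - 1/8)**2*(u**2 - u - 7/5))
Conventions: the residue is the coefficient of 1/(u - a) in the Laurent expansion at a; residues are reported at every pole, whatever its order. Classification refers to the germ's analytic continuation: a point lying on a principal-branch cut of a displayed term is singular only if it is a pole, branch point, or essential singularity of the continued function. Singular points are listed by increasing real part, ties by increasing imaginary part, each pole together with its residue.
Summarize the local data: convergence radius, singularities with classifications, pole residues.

Radius of convergence at 0: 1/8.
At 1/2 - (1/10)*sqrt(165): a pole of order 1; residue 1551100/233289 + (7341700/7698537)*sqrt(165).
At 1/8: a pole of order 2; residue -3102200/233289.
At 1/2 + (1/10)*sqrt(165): a pole of order 1; residue 1551100/233289 - (7341700/7698537)*sqrt(165).

Denominator factor (u**2 - u - 7/5): discriminant 33/5, real irrational roots 1/2 + (1/10)*sqrt(165) and 1/2 - (1/10)*sqrt(165); poles of order 1, moduli 1/2 + (1/10)*sqrt(165) and -1/2 + (1/10)*sqrt(165).
Denominator factor (u - 1/8)^2: pole of order 2 at 1/8, modulus 1/8.
The radius of convergence is the smallest modulus among the singular points: 1/8.
The factor u**2 - u - 7/5 splits as (u - a)(u - a') with a = 1/2 - (1/10)*sqrt(165), a' = 1/2 + (1/10)*sqrt(165). At the order-1 pole a set g(u) = (u - a)*f(u) = [(5*u/24 - 40)/(u - 1/8)**2] / (u - a').
Simple pole: residue = g(a) at a = 1/2 - (1/10)*sqrt(165), which is 1551100/233289 + (7341700/7698537)*sqrt(165).
At the order-2 pole 1/8 set g(u) = (u - (1/8))^2*f(u) = (5*u/24 - 40)/(u**2 - u - 7/5).
Order-2 pole: residue = g'(a); g'(1/8) = -3102200/233289, so the residue is -3102200/233289.
The factor u**2 - u - 7/5 splits as (u - a)(u - a') with a = 1/2 + (1/10)*sqrt(165), a' = 1/2 - (1/10)*sqrt(165). At the order-1 pole a set g(u) = (u - a)*f(u) = [(5*u/24 - 40)/(u - 1/8)**2] / (u - a').
Simple pole: residue = g(a) at a = 1/2 + (1/10)*sqrt(165), which is 1551100/233289 - (7341700/7698537)*sqrt(165).
List the singular points by increasing real part (a conjugate pair: the negative imaginary part first).


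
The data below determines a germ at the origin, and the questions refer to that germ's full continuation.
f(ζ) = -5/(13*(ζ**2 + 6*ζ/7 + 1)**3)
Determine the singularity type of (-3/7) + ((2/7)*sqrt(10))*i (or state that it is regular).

The point is a pole of order 3.

The denominator factor ζ**2 + 6*ζ/7 + 1 vanishes at (-3/7) + ((2/7)*sqrt(10))*i and appears to the power 3; the numerator there equals -5/13, nonzero, and no other factor vanishes.
Hence a pole whose order is the multiplicity, 3.


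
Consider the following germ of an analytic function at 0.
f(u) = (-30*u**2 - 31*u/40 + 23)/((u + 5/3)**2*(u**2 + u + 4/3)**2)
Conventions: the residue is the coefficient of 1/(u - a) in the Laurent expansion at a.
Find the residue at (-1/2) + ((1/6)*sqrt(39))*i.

The factor u**2 + u + 4/3 splits as (u - a)(u - a') with a = (-1/2) + ((1/6)*sqrt(39))*i, a' = (-1/2) - ((1/6)*sqrt(39))*i. At the order-2 pole a set g(u) = (u - a)^2*f(u) = [(-30*u**2 - 31*u/40 + 23)/(u + 5/3)**2] / (u - a')^2.
Order-2 pole: residue = g'(a); g'((-1/2) + ((1/6)*sqrt(39))*i) = (30051/26620) - ((9683577/8997560)*sqrt(39))*i, so the residue is (30051/26620) - ((9683577/8997560)*sqrt(39))*i.

The residue is (30051/26620) - ((9683577/8997560)*sqrt(39))*i.


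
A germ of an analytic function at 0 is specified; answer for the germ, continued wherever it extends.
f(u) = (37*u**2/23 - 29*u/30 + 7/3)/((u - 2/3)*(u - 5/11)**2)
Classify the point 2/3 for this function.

The denominator factor u - 2/3 vanishes at 2/3 and appears to the power 1; the numerator there equals 2488/1035, nonzero, and no other factor vanishes.
Hence a pole whose order is the multiplicity, 1.

The point is a pole of order 1.


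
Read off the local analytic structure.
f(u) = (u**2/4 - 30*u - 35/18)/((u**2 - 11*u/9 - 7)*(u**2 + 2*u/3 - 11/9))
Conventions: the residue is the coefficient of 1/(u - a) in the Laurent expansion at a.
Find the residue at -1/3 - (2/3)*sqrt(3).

The factor u**2 + 2*u/3 - 11/9 splits as (u - a)(u - a') with a = -1/3 - (2/3)*sqrt(3), a' = -1/3 + (2/3)*sqrt(3). At the order-1 pole a set g(u) = (u - a)*f(u) = [(u**2/4 - 30*u - 35/18)/(u**2 - 11*u/9 - 7)] / (u - a').
Simple pole: residue = g(a) at a = -1/3 - (2/3)*sqrt(3), which is 499221/126824 + (347895/253648)*sqrt(3).

The residue is 499221/126824 + (347895/253648)*sqrt(3).


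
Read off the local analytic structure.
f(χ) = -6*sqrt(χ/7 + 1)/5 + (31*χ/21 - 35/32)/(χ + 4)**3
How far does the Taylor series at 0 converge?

The radius of convergence is 4.

Denominator factor (χ + 4)^3: pole of order 3 at -4, modulus 4.
Branch term (-6/5)*sqrt(1 - χ/(-7)): its argument vanishes at χ = -7, a square-root branch point, modulus 7.
The radius of convergence is the smallest modulus among the singular points: 4.


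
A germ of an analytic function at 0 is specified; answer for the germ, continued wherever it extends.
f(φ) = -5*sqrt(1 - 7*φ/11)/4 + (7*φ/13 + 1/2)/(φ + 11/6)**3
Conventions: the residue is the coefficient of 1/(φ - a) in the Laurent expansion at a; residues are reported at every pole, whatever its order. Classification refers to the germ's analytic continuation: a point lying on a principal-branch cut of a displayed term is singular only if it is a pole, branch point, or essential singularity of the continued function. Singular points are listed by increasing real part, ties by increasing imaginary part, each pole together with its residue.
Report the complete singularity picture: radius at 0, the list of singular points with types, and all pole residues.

Radius of convergence at 0: 11/7.
At -11/6: a pole of order 3; residue 0.
At 11/7: an algebraic (square-root) branch point.

Denominator factor (φ + 11/6)^3: pole of order 3 at -11/6, modulus 11/6.
Branch term (-5/4)*sqrt(1 - φ/(11/7)): its argument vanishes at φ = 11/7, a square-root branch point, modulus 11/7.
The radius of convergence is the smallest modulus among the singular points: 11/7.
The branch term is analytic at -11/6 and contributes nothing to the residue; only the rational part matters.
At the order-3 pole -11/6 set g(φ) = (φ - (-11/6))^3*(rational part) = 7*φ/13 + 1/2.
Order-3 pole: residue = g''(a)/2; g''(-11/6) = 0, so the residue is 0.
List the singular points by increasing real part (a conjugate pair: the negative imaginary part first).


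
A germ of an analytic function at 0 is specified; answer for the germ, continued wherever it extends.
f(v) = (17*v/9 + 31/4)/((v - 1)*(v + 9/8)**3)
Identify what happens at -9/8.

The point is a pole of order 3.

The denominator factor v + 9/8 vanishes at -9/8 and appears to the power 3; the numerator there equals 45/8, nonzero, and no other factor vanishes.
Hence a pole whose order is the multiplicity, 3.


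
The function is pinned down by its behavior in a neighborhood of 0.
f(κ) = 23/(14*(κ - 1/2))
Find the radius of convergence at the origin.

The radius of convergence is 1/2.

Denominator factor (κ - 1/2): pole of order 1 at 1/2, modulus 1/2.
The radius of convergence is the smallest modulus among the singular points: 1/2.


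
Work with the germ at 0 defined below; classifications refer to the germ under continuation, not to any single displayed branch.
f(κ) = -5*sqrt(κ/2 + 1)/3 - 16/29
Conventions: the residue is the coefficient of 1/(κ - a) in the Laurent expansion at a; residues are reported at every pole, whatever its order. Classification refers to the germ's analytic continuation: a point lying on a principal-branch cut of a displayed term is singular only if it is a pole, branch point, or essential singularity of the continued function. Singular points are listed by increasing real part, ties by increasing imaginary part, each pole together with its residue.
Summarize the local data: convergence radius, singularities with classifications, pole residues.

Branch term (-5/3)*sqrt(1 - κ/(-2)): its argument vanishes at κ = -2, a square-root branch point, modulus 2.
The radius of convergence is the smallest modulus among the singular points: 2.

Radius of convergence at 0: 2.
At -2: an algebraic (square-root) branch point.


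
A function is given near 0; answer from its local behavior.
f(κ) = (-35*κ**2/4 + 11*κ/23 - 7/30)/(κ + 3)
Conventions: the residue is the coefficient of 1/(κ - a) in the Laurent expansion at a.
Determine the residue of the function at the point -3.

At the order-1 pole -3 set g(κ) = (κ - (-3))*f(κ) = -35*κ**2/4 + 11*κ/23 - 7/30.
Simple pole: residue = g(a) at a = -3, which is -110977/1380.

The residue is -110977/1380.


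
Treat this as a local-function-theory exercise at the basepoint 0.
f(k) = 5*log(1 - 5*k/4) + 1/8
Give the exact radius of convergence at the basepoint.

The radius of convergence is 4/5.

Branch term (5)*log(1 - k/(4/5)): its argument vanishes at k = 4/5, a logarithmic branch point, modulus 4/5.
The radius of convergence is the smallest modulus among the singular points: 4/5.


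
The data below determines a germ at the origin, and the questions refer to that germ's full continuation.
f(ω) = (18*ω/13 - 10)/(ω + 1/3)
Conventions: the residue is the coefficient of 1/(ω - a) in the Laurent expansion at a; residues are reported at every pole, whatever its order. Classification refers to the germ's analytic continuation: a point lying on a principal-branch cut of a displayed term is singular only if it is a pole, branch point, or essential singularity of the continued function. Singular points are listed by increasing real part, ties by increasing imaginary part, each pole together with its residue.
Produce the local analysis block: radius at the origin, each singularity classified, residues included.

Denominator factor (ω + 1/3): pole of order 1 at -1/3, modulus 1/3.
The radius of convergence is the smallest modulus among the singular points: 1/3.
At the order-1 pole -1/3 set g(ω) = (ω - (-1/3))*f(ω) = 18*ω/13 - 10.
Simple pole: residue = g(a) at a = -1/3, which is -136/13.

Radius of convergence at 0: 1/3.
At -1/3: a pole of order 1; residue -136/13.


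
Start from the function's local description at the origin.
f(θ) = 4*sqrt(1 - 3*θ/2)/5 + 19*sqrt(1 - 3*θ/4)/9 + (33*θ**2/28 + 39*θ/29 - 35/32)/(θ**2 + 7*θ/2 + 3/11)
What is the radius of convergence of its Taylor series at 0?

Denominator factor (θ**2 + 7*θ/2 + 3/11): discriminant 491/44, real irrational roots -7/4 + (1/44)*sqrt(5401) and -7/4 - (1/44)*sqrt(5401); poles of order 1, moduli 7/4 - (1/44)*sqrt(5401) and 7/4 + (1/44)*sqrt(5401).
Branch term (19/9)*sqrt(1 - θ/(4/3)): its argument vanishes at θ = 4/3, a square-root branch point, modulus 4/3.
Branch term (4/5)*sqrt(1 - θ/(2/3)): its argument vanishes at θ = 2/3, a square-root branch point, modulus 2/3.
The radius of convergence is the smallest modulus among the singular points: 7/4 - (1/44)*sqrt(5401).

The radius of convergence is 7/4 - (1/44)*sqrt(5401).
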